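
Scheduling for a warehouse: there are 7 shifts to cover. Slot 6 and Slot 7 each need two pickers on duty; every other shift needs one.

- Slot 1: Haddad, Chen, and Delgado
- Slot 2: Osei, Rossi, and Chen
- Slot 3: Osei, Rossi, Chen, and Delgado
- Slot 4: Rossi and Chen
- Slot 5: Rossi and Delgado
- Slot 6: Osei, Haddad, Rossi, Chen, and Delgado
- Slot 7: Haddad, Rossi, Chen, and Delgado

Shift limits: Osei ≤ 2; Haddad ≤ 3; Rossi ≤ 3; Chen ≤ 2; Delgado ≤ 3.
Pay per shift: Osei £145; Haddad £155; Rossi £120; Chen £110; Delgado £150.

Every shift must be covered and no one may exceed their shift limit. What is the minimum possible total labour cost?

£1170

Picking the cheapest available picker for each shift independently would cost £1020, but that ignores the shift limits.
An optimal schedule: Slot 1→Chen, Slot 2→Rossi, Slot 3→Osei, Slot 4→Chen, Slot 5→Rossi, Slot 6→Osei+Delgado, Slot 7→Rossi+Delgado.
Total: 110 + 120 + 145 + 110 + 120 + 145 + 150 + 120 + 150 = £1170.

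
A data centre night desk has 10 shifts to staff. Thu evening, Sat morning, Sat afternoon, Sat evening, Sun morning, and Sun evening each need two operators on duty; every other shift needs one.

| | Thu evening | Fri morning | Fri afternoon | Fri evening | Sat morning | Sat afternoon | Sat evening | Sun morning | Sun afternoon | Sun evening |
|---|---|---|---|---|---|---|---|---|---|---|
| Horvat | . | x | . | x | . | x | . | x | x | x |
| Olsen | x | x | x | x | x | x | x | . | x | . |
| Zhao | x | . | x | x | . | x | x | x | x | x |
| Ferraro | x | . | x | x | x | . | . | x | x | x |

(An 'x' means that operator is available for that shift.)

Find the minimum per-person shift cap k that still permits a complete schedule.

4

With 4 operators and 16 worker-slots to fill, someone must work at least ⌈16/4⌉ = 4 shifts, so k ≥ 4.
k = 4 works: Thu evening→Olsen+Zhao, Fri morning→Horvat, Fri afternoon→Olsen, Fri evening→Ferraro, Sat morning→Olsen+Ferraro, Sat afternoon→Horvat+Zhao, Sat evening→Olsen+Zhao, Sun morning→Horvat+Zhao, Sun afternoon→Ferraro, Sun evening→Horvat+Ferraro.
Loads: Horvat 4, Olsen 4, Zhao 4, Ferraro 4 — all ≤ 4.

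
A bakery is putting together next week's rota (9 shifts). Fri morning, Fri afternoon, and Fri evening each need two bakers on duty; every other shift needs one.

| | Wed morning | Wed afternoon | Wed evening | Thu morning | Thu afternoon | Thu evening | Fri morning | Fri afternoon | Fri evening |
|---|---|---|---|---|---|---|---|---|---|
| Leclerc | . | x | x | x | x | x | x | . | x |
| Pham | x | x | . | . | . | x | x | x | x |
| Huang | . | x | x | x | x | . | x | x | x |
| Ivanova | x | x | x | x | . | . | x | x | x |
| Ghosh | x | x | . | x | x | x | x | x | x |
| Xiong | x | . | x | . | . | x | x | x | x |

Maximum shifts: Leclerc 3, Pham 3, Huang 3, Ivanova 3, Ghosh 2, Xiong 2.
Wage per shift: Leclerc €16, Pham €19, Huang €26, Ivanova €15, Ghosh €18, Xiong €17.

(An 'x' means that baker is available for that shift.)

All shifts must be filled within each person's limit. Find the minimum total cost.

€201

Picking the cheapest available baker for each shift independently would cost €186, but that ignores the shift limits.
An optimal schedule: Wed morning→Ivanova, Wed afternoon→Leclerc, Wed evening→Ivanova, Thu morning→Ivanova, Thu afternoon→Leclerc, Thu evening→Leclerc, Fri morning→Xiong+Pham, Fri afternoon→Xiong+Ghosh, Fri evening→Ghosh+Pham.
Total: 15 + 16 + 15 + 15 + 16 + 16 + 17 + 19 + 17 + 18 + 18 + 19 = €201.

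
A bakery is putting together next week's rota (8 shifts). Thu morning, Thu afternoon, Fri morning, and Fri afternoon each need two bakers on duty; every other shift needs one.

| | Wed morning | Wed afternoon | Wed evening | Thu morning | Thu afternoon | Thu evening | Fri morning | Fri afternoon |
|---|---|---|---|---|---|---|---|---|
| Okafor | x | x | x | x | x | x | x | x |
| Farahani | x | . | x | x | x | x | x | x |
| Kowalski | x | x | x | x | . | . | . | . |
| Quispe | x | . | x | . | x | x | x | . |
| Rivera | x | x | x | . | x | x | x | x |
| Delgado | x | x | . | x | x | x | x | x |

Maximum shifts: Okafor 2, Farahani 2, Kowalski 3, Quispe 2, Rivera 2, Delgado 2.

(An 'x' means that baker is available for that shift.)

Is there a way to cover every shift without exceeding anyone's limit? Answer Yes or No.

One valid schedule: Wed morning→Kowalski, Wed afternoon→Okafor, Wed evening→Okafor, Thu morning→Farahani+Kowalski, Thu afternoon→Quispe+Rivera, Thu evening→Farahani, Fri morning→Quispe+Delgado, Fri afternoon→Rivera+Delgado.
Loads: Okafor 2/2, Farahani 2/2, Kowalski 2/3, Quispe 2/2, Rivera 2/2, Delgado 2/2 — all within limits.

Yes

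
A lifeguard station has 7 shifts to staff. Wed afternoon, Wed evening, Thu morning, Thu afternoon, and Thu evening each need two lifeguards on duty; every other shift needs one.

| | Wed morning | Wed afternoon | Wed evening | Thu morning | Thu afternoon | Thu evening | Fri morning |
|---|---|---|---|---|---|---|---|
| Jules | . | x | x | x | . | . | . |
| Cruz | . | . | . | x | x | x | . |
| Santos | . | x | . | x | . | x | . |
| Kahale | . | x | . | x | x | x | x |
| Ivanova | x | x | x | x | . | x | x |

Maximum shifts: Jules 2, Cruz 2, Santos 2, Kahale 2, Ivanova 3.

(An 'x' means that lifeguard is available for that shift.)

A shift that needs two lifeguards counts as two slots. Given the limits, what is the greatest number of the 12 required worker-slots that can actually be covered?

Total capacity across all lifeguards is 2+2+2+2+3 = 11, and 12 slots are needed, so at most 11 can be filled.
An assignment achieving 11: Wed morning→Ivanova, Wed afternoon→Jules+Santos, Wed evening→Jules+Ivanova, Thu morning→Ivanova, Thu afternoon→Cruz+Kahale, Thu evening→Cruz+Santos, Fri morning→Kahale.
Loads: Jules 2/2, Cruz 2/2, Santos 2/2, Kahale 2/2, Ivanova 3/3.

11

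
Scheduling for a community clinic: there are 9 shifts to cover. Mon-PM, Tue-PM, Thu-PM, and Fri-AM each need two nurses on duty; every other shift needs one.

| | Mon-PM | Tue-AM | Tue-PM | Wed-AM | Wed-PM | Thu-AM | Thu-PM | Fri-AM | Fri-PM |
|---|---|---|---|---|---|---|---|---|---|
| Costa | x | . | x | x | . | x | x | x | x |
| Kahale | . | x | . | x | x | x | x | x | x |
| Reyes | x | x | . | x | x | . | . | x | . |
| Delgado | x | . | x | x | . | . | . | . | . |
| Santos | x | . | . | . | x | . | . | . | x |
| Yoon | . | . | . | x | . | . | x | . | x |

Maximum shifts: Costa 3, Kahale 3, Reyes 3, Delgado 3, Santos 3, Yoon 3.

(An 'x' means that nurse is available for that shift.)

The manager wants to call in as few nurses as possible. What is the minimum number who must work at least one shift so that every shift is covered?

13 slots to fill and no one can take more than 3, so at least ⌈13/3⌉ = 5 nurses are needed.
Costa, Kahale, Reyes, Delgado, and Santos alone can cover everything: Mon-PM→Delgado+Santos, Tue-AM→Kahale, Tue-PM→Costa+Delgado, Wed-AM→Reyes, Wed-PM→Reyes, Thu-AM→Costa, Thu-PM→Costa+Kahale, Fri-AM→Kahale+Reyes, Fri-PM→Santos.

5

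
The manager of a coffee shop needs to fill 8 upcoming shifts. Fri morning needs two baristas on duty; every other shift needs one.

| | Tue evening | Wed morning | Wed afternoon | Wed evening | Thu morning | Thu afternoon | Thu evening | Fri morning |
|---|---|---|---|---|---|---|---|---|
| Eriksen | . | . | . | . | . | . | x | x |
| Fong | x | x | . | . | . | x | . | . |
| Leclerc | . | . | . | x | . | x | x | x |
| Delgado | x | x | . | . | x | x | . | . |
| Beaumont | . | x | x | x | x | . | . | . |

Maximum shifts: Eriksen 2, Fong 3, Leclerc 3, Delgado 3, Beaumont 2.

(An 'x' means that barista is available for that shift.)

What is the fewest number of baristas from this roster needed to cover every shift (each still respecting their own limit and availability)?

9 slots to fill and no one can take more than 3, so at least ⌈9/3⌉ = 3 baristas are needed.
Shifts {Tue evening, Wed afternoon, Fri morning} need 4 slots, but among the baristas available for them (Eriksen, Fong, Leclerc, Delgado, and Beaumont) any 3 together supply at most 3. So 3 baristas are not enough.
Eriksen, Fong, Leclerc, and Beaumont alone can cover everything: Tue evening→Fong, Wed morning→Fong, Wed afternoon→Beaumont, Wed evening→Leclerc, Thu morning→Beaumont, Thu afternoon→Fong, Thu evening→Eriksen, Fri morning→Eriksen+Leclerc.

4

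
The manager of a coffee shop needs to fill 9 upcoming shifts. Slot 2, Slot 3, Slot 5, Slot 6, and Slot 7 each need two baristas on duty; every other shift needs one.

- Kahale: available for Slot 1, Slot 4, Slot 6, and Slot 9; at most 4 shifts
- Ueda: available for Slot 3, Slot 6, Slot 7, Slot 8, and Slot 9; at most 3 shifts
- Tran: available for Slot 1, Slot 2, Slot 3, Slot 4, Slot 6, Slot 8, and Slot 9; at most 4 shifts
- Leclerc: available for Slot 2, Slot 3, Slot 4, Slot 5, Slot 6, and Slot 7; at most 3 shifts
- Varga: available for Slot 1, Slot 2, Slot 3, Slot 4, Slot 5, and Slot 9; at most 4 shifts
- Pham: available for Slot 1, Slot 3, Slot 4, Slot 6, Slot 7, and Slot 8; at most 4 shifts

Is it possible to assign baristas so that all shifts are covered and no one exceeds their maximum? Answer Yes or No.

Slot 5 can only be covered by Leclerc and Varga, so that assignment is forced.
One valid schedule: Slot 1→Kahale, Slot 2→Tran+Leclerc, Slot 3→Ueda+Tran, Slot 4→Kahale, Slot 5→Leclerc+Varga, Slot 6→Kahale+Tran, Slot 7→Ueda+Leclerc, Slot 8→Ueda, Slot 9→Kahale.
Loads: Kahale 4/4, Ueda 3/3, Tran 3/4, Leclerc 3/3, Varga 1/4, Pham 0/4 — all within limits.

Yes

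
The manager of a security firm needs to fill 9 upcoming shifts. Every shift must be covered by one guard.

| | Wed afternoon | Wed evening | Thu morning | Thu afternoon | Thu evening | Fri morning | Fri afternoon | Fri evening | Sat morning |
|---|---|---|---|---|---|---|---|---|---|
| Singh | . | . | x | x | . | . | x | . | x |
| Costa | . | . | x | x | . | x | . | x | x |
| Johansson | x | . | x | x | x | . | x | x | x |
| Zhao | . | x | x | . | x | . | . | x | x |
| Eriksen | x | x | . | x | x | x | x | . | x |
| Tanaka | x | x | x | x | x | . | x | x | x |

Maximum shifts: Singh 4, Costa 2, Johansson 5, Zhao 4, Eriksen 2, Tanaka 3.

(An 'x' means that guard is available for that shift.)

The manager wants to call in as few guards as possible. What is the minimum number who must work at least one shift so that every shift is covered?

9 slots to fill and no one can take more than 5, so at least ⌈9/5⌉ = 2 guards are needed.
No set of 2 guards can cover every shift (each such set leaves at least one shift with no one available or exceeds a cap).
Singh, Costa, and Tanaka alone can cover everything: Wed afternoon→Tanaka, Wed evening→Tanaka, Thu morning→Singh, Thu afternoon→Singh, Thu evening→Tanaka, Fri morning→Costa, Fri afternoon→Singh, Fri evening→Costa, Sat morning→Singh.

3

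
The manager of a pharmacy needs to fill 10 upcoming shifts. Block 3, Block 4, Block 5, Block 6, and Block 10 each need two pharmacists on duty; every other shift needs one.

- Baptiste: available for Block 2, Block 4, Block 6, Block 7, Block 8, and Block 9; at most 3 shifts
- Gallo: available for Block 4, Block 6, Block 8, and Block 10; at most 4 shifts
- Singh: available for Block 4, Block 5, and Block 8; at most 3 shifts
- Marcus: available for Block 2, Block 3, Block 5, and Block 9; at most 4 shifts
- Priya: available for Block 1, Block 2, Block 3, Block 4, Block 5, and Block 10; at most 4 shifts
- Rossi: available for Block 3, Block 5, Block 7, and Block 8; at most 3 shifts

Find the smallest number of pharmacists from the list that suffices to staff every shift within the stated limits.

15 slots to fill and no one can take more than 4, so at least ⌈15/4⌉ = 4 pharmacists are needed.
Baptiste, Gallo, Marcus, and Priya alone can cover everything: Block 1→Priya, Block 2→Marcus, Block 3→Marcus+Priya, Block 4→Baptiste+Gallo, Block 5→Marcus+Priya, Block 6→Baptiste+Gallo, Block 7→Baptiste, Block 8→Gallo, Block 9→Marcus, Block 10→Gallo+Priya.

4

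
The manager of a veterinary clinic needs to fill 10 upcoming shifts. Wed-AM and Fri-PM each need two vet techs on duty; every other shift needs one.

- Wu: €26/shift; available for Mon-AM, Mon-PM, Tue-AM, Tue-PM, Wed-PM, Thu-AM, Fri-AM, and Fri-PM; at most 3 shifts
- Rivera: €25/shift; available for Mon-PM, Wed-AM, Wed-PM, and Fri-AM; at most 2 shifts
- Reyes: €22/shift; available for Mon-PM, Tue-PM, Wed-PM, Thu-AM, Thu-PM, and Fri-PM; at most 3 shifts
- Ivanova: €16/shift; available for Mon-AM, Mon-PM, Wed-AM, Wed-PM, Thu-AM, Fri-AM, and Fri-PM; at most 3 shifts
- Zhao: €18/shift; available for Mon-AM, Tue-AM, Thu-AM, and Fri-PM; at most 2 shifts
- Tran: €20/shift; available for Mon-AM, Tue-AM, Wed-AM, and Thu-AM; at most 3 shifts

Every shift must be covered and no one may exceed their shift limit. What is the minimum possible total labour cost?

€235

Thu-PM can only be covered by Reyes, so that assignment is forced.
Picking the cheapest available vet tech for each shift independently would cost €212, but that ignores the shift limits.
An optimal schedule: Mon-AM→Tran, Mon-PM→Ivanova, Tue-AM→Zhao, Tue-PM→Reyes, Wed-AM→Ivanova+Tran, Wed-PM→Rivera, Thu-AM→Tran, Thu-PM→Reyes, Fri-AM→Ivanova, Fri-PM→Zhao+Reyes.
Total: 20 + 16 + 18 + 22 + 16 + 20 + 25 + 20 + 22 + 16 + 18 + 22 = €235.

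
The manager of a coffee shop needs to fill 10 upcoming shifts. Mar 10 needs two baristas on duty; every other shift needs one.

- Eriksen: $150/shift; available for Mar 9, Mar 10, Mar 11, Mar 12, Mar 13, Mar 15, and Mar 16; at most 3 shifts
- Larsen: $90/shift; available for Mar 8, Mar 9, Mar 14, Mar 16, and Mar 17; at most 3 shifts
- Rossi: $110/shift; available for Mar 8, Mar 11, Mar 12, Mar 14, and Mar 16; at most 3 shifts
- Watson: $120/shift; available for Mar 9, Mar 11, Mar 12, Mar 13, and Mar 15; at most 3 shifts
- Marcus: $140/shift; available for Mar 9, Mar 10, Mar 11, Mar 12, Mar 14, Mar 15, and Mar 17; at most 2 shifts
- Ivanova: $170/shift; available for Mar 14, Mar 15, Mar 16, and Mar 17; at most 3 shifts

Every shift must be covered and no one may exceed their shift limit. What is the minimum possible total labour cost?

Mar 10 can only be covered by Eriksen and Marcus, so that assignment is forced.
Picking the cheapest available barista for each shift independently would cost $1200, but that ignores the shift limits.
An optimal schedule: Mar 8→Larsen, Mar 9→Larsen, Mar 10→Marcus+Eriksen, Mar 11→Rossi, Mar 12→Watson, Mar 13→Watson, Mar 14→Rossi, Mar 15→Watson, Mar 16→Rossi, Mar 17→Larsen.
Total: 90 + 90 + 140 + 150 + 110 + 120 + 120 + 110 + 120 + 110 + 90 = $1250.

$1250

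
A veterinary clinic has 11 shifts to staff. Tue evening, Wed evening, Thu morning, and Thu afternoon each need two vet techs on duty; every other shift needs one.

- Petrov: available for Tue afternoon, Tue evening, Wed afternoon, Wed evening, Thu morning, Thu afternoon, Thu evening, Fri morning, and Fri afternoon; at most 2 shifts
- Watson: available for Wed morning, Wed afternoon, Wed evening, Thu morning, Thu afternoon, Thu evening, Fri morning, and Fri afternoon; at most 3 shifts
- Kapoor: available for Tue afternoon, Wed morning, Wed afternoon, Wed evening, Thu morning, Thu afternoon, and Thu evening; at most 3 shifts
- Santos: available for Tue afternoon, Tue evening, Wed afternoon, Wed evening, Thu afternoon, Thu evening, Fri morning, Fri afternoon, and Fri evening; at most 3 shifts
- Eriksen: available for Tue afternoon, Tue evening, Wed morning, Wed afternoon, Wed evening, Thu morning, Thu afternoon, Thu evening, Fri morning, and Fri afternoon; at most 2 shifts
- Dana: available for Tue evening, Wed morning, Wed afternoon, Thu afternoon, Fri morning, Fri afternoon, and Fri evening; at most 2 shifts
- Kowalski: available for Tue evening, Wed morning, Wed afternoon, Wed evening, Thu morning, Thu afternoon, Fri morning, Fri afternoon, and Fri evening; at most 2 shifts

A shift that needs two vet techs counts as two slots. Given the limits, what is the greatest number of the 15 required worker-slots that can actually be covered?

15

Total capacity across all vet techs is 2+3+3+3+2+2+2 = 17, and 15 slots are needed, so at most 15 can be filled.
An assignment achieving 15: Tue afternoon→Petrov, Tue evening→Petrov+Santos, Wed morning→Watson, Wed afternoon→Kapoor, Wed evening→Kapoor+Santos, Thu morning→Watson+Kapoor, Thu afternoon→Dana+Kowalski, Thu evening→Watson, Fri morning→Eriksen, Fri afternoon→Eriksen, Fri evening→Santos.
Loads: Petrov 2/2, Watson 3/3, Kapoor 3/3, Santos 3/3, Eriksen 2/2, Dana 1/2, Kowalski 1/2.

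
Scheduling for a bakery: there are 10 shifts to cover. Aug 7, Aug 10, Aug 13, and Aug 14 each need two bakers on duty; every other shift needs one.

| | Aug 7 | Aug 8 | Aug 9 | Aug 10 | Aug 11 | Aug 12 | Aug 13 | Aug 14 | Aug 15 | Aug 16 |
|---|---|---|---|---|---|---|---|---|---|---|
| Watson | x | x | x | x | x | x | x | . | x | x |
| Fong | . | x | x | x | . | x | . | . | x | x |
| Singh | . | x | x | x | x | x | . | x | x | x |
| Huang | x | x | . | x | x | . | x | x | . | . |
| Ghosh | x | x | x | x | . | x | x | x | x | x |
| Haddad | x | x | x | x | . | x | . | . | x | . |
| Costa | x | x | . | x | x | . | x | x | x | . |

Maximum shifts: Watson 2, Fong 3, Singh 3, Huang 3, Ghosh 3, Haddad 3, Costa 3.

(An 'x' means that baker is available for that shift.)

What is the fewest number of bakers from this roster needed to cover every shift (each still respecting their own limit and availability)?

14 slots to fill and no one can take more than 3, so at least ⌈14/3⌉ = 5 bakers are needed.
Watson, Fong, Singh, Huang, and Ghosh alone can cover everything: Aug 7→Watson+Huang, Aug 8→Ghosh, Aug 9→Fong, Aug 10→Singh+Ghosh, Aug 11→Watson, Aug 12→Fong, Aug 13→Huang+Ghosh, Aug 14→Singh+Huang, Aug 15→Fong, Aug 16→Singh.

5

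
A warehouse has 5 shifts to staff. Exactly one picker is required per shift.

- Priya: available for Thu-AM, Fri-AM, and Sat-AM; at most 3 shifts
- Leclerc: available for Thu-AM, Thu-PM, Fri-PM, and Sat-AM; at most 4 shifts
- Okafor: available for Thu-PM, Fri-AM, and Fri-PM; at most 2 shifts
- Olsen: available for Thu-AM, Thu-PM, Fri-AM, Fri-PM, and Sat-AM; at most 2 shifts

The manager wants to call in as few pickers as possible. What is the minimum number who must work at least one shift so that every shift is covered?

2

5 slots to fill and no one can take more than 4, so at least ⌈5/4⌉ = 2 pickers are needed.
Priya and Leclerc alone can cover everything: Thu-AM→Priya, Thu-PM→Leclerc, Fri-AM→Priya, Fri-PM→Leclerc, Sat-AM→Priya.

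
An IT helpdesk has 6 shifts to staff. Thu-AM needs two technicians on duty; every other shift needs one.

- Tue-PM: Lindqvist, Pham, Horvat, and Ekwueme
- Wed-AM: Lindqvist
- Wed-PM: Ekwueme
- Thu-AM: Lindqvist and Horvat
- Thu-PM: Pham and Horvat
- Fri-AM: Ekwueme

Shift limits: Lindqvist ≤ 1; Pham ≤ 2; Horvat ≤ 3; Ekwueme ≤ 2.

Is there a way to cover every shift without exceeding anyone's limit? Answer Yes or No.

No

Total capacity is 8 and 7 slots are needed, so capacity alone doesn't rule it out.
Shifts {Wed-AM, Thu-AM} need 3 worker-slots in total, but the technicians available for any of those shifts (Lindqvist and Horvat) can supply at most 2 among them. So no valid schedule exists.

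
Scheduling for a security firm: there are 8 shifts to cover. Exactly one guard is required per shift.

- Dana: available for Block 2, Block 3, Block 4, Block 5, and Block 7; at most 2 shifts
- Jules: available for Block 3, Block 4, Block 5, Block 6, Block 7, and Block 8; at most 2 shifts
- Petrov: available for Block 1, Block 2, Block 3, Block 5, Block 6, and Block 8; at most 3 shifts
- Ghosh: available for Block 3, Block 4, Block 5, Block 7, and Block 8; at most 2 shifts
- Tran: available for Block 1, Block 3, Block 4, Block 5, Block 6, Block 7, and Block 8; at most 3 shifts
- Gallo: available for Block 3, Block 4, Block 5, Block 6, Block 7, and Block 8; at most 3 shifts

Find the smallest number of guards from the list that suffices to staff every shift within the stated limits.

3

8 slots to fill and no one can take more than 3, so at least ⌈8/3⌉ = 3 guards are needed.
Dana, Petrov, and Tran alone can cover everything: Block 1→Petrov, Block 2→Dana, Block 3→Tran, Block 4→Dana, Block 5→Tran, Block 6→Petrov, Block 7→Tran, Block 8→Petrov.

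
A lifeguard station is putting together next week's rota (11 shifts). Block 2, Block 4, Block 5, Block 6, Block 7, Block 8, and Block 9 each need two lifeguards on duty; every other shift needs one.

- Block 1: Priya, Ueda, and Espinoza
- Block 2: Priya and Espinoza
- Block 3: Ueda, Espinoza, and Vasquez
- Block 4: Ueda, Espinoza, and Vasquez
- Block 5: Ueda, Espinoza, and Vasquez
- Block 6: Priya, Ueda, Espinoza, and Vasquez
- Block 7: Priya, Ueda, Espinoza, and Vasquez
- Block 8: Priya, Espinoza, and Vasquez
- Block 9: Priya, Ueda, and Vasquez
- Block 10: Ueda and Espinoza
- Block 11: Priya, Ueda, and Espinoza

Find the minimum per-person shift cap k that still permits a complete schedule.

5

With 4 lifeguards and 18 worker-slots to fill, someone must work at least ⌈18/4⌉ = 5 shifts, so k ≥ 5.
k = 5 works: Block 1→Priya, Block 2→Priya+Espinoza, Block 3→Ueda, Block 4→Ueda+Espinoza, Block 5→Ueda+Espinoza, Block 6→Ueda+Vasquez, Block 7→Espinoza+Vasquez, Block 8→Priya+Espinoza, Block 9→Priya+Vasquez, Block 10→Ueda, Block 11→Priya.
Loads: Priya 5, Ueda 5, Espinoza 5, Vasquez 3 — all ≤ 5.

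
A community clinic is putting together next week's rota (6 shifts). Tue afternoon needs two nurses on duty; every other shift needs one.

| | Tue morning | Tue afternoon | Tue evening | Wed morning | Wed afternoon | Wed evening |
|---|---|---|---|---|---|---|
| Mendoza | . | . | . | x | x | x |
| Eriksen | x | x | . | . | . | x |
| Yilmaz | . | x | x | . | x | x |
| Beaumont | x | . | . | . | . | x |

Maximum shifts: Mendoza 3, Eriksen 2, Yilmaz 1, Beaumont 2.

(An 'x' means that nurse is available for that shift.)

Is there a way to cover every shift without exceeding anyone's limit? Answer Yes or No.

Total capacity is 8 and 7 slots are needed, so capacity alone doesn't rule it out.
Shifts {Tue afternoon, Tue evening} need 3 worker-slots in total, but the nurses available for any of those shifts (Eriksen and Yilmaz) can supply at most 2 among them. So no valid schedule exists.

No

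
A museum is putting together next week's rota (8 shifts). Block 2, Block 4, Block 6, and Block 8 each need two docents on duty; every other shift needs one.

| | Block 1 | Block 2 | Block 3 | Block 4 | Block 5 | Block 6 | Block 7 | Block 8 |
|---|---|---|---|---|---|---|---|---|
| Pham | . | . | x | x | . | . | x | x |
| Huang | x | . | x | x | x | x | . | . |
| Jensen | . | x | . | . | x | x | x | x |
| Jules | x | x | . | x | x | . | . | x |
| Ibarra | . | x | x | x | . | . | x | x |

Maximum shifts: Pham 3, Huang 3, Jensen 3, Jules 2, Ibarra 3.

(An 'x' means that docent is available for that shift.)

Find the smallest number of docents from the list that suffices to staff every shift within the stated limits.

12 slots to fill and no one can take more than 3, so at least ⌈12/3⌉ = 4 docents are needed.
Pham, Huang, Jensen, and Ibarra alone can cover everything: Block 1→Huang, Block 2→Jensen+Ibarra, Block 3→Pham, Block 4→Pham+Ibarra, Block 5→Huang, Block 6→Huang+Jensen, Block 7→Pham, Block 8→Jensen+Ibarra.

4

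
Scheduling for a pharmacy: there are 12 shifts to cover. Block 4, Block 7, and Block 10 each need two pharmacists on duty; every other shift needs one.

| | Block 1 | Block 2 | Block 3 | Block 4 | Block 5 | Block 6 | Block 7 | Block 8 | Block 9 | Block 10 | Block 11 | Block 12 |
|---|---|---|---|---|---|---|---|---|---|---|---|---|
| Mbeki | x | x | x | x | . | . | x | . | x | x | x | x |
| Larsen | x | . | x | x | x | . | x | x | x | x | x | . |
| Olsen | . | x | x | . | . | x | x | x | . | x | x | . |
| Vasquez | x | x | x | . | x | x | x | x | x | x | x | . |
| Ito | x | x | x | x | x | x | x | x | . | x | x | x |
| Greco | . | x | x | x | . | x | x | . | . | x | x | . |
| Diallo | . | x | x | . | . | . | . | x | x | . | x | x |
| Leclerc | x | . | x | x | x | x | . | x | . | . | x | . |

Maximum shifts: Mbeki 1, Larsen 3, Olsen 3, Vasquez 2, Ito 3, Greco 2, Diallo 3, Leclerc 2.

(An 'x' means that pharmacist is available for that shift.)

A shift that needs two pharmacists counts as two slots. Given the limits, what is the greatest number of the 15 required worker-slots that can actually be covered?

15

Total capacity across all pharmacists is 1+3+3+2+3+2+3+2 = 19, and 15 slots are needed, so at most 15 can be filled.
An assignment achieving 15: Block 1→Larsen, Block 2→Olsen, Block 3→Ito, Block 4→Ito+Greco, Block 5→Larsen, Block 6→Olsen, Block 7→Olsen+Vasquez, Block 8→Vasquez, Block 9→Larsen, Block 10→Ito+Greco, Block 11→Diallo, Block 12→Mbeki.
Loads: Mbeki 1/1, Larsen 3/3, Olsen 3/3, Vasquez 2/2, Ito 3/3, Greco 2/2, Diallo 1/3, Leclerc 0/2.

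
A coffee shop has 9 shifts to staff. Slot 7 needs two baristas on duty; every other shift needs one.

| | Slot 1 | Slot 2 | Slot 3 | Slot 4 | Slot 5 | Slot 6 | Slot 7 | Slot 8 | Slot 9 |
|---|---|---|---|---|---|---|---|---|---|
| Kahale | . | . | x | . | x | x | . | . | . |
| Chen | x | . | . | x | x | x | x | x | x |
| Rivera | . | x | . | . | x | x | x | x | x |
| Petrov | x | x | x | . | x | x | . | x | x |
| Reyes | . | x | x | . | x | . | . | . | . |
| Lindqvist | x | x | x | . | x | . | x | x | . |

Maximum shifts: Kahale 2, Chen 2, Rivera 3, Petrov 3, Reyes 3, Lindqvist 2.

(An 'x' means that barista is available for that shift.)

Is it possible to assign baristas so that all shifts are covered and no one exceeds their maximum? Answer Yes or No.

Yes

Slot 4 can only be covered by Chen, so that assignment is forced.
One valid schedule: Slot 1→Chen, Slot 2→Rivera, Slot 3→Kahale, Slot 4→Chen, Slot 5→Petrov, Slot 6→Kahale, Slot 7→Rivera+Lindqvist, Slot 8→Petrov, Slot 9→Rivera.
Loads: Kahale 2/2, Chen 2/2, Rivera 3/3, Petrov 2/3, Reyes 0/3, Lindqvist 1/2 — all within limits.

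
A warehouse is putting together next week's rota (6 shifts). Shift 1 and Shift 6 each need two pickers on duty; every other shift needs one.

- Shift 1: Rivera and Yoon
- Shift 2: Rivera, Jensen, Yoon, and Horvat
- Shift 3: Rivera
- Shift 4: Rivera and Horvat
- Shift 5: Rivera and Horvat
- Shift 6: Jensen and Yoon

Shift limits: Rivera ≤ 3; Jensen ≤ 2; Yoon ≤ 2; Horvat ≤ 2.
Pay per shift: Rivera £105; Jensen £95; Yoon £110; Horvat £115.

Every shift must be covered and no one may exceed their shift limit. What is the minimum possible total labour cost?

Shift 1 can only be covered by Rivera and Yoon, so that assignment is forced.
Shift 3 can only be covered by Rivera, so that assignment is forced.
Shift 6 can only be covered by Jensen and Yoon, so that assignment is forced.
Picking the cheapest available picker for each shift independently would cost £830, but that ignores the shift limits.
An optimal schedule: Shift 1→Rivera+Yoon, Shift 2→Jensen, Shift 3→Rivera, Shift 4→Rivera, Shift 5→Horvat, Shift 6→Jensen+Yoon.
Total: 105 + 110 + 95 + 105 + 105 + 115 + 95 + 110 = £840.

£840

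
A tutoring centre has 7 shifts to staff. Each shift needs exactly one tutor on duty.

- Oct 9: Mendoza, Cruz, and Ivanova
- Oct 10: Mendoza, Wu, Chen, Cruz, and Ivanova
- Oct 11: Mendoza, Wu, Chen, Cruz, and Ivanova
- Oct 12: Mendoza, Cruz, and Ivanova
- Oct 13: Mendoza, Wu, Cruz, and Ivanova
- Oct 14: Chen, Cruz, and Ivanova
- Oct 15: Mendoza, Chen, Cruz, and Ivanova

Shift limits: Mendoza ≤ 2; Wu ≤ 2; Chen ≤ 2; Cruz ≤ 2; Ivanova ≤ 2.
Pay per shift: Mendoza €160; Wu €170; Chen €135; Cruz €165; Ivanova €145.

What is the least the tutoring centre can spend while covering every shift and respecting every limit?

Picking the cheapest available tutor for each shift independently would cost €975, but that ignores the shift limits.
An optimal schedule: Oct 9→Ivanova, Oct 10→Mendoza, Oct 11→Cruz, Oct 12→Ivanova, Oct 13→Mendoza, Oct 14→Chen, Oct 15→Chen.
Total: 145 + 160 + 165 + 145 + 160 + 135 + 135 = €1045.

€1045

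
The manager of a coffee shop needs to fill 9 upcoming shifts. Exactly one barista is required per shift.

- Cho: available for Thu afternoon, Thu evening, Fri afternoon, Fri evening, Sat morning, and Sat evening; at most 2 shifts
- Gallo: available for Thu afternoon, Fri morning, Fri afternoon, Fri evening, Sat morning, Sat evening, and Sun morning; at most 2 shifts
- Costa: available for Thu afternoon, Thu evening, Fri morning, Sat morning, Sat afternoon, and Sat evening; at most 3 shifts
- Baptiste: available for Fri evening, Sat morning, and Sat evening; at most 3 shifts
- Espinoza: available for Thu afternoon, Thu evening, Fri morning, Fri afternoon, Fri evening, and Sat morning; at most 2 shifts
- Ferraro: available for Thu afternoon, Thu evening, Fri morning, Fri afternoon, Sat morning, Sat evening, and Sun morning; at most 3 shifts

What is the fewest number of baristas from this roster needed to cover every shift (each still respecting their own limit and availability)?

9 slots to fill and no one can take more than 3, so at least ⌈9/3⌉ = 3 baristas are needed.
Costa, Baptiste, and Ferraro alone can cover everything: Thu afternoon→Costa, Thu evening→Costa, Fri morning→Ferraro, Fri afternoon→Ferraro, Fri evening→Baptiste, Sat morning→Baptiste, Sat afternoon→Costa, Sat evening→Baptiste, Sun morning→Ferraro.

3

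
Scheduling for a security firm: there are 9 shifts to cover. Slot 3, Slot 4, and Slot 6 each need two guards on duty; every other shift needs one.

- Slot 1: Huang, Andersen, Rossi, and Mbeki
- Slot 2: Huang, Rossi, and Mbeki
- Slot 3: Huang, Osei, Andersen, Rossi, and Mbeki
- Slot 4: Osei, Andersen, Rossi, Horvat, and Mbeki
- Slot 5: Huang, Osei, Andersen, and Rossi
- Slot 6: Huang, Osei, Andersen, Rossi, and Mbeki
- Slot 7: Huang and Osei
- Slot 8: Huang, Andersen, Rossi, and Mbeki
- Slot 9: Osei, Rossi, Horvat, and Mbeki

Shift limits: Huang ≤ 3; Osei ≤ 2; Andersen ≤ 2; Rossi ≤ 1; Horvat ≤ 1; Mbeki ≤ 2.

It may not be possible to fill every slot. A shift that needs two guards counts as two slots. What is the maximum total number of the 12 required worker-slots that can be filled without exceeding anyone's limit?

11

Total capacity across all guards is 3+2+2+1+1+2 = 11, and 12 slots are needed, so at most 11 can be filled.
An assignment achieving 11: Slot 1→Huang, Slot 2→Huang, Slot 3→Andersen+Rossi, Slot 4→Horvat+Mbeki, Slot 5→Osei, Slot 6→Mbeki, Slot 7→Huang, Slot 8→Andersen, Slot 9→Osei.
Loads: Huang 3/3, Osei 2/2, Andersen 2/2, Rossi 1/1, Horvat 1/1, Mbeki 2/2.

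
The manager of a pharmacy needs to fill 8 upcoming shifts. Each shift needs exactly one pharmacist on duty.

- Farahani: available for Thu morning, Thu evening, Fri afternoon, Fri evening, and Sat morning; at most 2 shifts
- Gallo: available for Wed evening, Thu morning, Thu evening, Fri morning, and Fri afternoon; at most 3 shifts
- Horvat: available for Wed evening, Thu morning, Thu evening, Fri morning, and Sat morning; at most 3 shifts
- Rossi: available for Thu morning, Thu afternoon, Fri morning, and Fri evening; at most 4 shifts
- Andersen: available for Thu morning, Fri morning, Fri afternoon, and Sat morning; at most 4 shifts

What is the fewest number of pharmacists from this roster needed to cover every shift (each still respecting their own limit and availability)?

3

8 slots to fill and no one can take more than 4, so at least ⌈8/4⌉ = 2 pharmacists are needed.
No set of 2 pharmacists can cover every shift (each such set leaves at least one shift with no one available or exceeds a cap).
Farahani, Gallo, and Rossi alone can cover everything: Wed evening→Gallo, Thu morning→Rossi, Thu afternoon→Rossi, Thu evening→Farahani, Fri morning→Gallo, Fri afternoon→Gallo, Fri evening→Rossi, Sat morning→Farahani.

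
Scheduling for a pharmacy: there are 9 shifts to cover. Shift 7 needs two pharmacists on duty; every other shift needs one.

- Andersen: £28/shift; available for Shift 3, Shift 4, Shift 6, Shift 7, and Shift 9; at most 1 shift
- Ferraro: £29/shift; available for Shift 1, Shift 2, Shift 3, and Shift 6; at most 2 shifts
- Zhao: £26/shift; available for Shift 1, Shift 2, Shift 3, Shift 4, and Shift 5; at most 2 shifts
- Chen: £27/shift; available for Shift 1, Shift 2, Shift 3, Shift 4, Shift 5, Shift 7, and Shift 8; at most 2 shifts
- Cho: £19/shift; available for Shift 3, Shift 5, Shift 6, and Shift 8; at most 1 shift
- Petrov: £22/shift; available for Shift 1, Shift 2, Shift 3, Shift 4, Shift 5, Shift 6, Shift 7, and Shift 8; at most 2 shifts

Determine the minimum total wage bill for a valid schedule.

Shift 9 can only be covered by Andersen, so that assignment is forced.
Picking the cheapest available pharmacist for each shift independently would cost £219, but that ignores the shift limits.
An optimal schedule: Shift 1→Ferraro, Shift 2→Ferraro, Shift 3→Petrov, Shift 4→Zhao, Shift 5→Zhao, Shift 6→Cho, Shift 7→Chen+Petrov, Shift 8→Chen, Shift 9→Andersen.
Total: 29 + 29 + 22 + 26 + 26 + 19 + 27 + 22 + 27 + 28 = £255.

£255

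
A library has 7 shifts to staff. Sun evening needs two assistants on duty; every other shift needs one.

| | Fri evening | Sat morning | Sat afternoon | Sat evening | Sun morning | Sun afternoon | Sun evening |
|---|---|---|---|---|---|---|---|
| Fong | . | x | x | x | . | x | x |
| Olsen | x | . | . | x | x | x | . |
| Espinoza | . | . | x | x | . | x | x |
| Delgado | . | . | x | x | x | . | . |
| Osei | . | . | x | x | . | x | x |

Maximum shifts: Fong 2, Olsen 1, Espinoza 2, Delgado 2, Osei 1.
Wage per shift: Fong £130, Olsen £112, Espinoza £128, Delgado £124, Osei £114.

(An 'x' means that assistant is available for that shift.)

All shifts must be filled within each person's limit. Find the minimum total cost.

£990

Fri evening can only be covered by Olsen, so that assignment is forced.
Sat morning can only be covered by Fong, so that assignment is forced.
Picking the cheapest available assistant for each shift independently would cost £934, but that ignores the shift limits.
An optimal schedule: Fri evening→Olsen, Sat morning→Fong, Sat afternoon→Espinoza, Sat evening→Delgado, Sun morning→Delgado, Sun afternoon→Osei, Sun evening→Fong+Espinoza.
Total: 112 + 130 + 128 + 124 + 124 + 114 + 130 + 128 = £990.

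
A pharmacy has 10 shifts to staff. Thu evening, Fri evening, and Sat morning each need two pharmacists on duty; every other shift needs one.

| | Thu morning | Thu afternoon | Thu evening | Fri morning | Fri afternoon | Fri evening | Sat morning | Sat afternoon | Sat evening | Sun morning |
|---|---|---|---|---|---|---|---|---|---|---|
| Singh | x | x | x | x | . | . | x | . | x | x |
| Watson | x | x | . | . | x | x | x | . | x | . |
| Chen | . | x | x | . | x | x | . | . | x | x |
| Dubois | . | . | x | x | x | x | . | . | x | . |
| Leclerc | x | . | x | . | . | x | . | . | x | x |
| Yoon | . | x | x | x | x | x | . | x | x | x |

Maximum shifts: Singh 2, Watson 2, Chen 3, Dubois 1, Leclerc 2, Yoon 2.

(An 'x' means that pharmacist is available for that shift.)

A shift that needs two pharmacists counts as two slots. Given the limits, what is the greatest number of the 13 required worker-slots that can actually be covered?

Total capacity across all pharmacists is 2+2+3+1+2+2 = 12, and 13 slots are needed, so at most 12 can be filled.
An assignment achieving 12: Thu morning→Singh, Thu afternoon→Watson, Thu evening→Chen+Leclerc, Fri morning→Dubois, Fri afternoon→Chen, Fri evening→Leclerc+Yoon, Sat morning→Singh+Watson, Sat afternoon→Yoon, Sun morning→Chen.
Loads: Singh 2/2, Watson 2/2, Chen 3/3, Dubois 1/1, Leclerc 2/2, Yoon 2/2.

12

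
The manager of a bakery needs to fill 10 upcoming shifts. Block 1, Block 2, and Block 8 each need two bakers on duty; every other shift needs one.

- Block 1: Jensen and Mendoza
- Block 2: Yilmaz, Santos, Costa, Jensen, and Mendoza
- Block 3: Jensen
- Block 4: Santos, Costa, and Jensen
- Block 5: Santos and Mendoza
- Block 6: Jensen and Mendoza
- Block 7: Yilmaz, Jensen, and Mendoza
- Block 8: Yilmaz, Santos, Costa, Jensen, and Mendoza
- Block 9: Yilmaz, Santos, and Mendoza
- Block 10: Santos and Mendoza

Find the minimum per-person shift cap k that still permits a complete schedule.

3

With 5 bakers and 13 worker-slots to fill, someone must work at least ⌈13/5⌉ = 3 shifts, so k ≥ 3.
k = 3 works: Block 1→Jensen+Mendoza, Block 2→Yilmaz+Costa, Block 3→Jensen, Block 4→Santos, Block 5→Santos, Block 6→Jensen, Block 7→Yilmaz, Block 8→Costa+Mendoza, Block 9→Yilmaz, Block 10→Santos.
Loads: Yilmaz 3, Santos 3, Costa 2, Jensen 3, Mendoza 2 — all ≤ 3.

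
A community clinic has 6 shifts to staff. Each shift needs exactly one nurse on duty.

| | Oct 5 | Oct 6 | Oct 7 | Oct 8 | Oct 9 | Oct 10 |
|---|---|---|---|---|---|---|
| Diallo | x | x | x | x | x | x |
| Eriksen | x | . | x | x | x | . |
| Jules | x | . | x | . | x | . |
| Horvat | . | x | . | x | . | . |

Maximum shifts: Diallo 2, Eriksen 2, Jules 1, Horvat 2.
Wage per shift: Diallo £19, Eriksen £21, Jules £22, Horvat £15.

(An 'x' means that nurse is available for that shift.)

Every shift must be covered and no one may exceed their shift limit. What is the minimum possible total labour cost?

£110

Oct 10 can only be covered by Diallo, so that assignment is forced.
Picking the cheapest available nurse for each shift independently would cost £106, but that ignores the shift limits.
An optimal schedule: Oct 5→Diallo, Oct 6→Horvat, Oct 7→Eriksen, Oct 8→Horvat, Oct 9→Eriksen, Oct 10→Diallo.
Total: 19 + 15 + 21 + 15 + 21 + 19 = £110.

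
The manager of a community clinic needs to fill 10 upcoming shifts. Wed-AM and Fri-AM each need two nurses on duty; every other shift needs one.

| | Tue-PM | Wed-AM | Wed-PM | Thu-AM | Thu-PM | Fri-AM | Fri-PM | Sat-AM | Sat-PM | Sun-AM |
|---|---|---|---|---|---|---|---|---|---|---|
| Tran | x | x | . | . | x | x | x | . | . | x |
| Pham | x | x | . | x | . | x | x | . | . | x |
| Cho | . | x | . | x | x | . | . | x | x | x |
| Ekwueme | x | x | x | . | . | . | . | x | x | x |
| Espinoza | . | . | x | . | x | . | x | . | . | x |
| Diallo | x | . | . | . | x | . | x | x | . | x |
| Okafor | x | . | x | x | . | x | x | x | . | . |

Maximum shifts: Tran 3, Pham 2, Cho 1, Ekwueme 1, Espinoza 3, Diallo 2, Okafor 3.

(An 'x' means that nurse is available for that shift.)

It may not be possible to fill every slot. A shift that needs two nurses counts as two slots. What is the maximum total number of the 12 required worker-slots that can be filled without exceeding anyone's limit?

12

Total capacity across all nurses is 3+2+1+1+3+2+3 = 15, and 12 slots are needed, so at most 12 can be filled.
An assignment achieving 12: Tue-PM→Diallo, Wed-AM→Tran+Pham, Wed-PM→Ekwueme, Thu-AM→Pham, Thu-PM→Tran, Fri-AM→Tran+Okafor, Fri-PM→Espinoza, Sat-AM→Diallo, Sat-PM→Cho, Sun-AM→Espinoza.
Loads: Tran 3/3, Pham 2/2, Cho 1/1, Ekwueme 1/1, Espinoza 2/3, Diallo 2/2, Okafor 1/3.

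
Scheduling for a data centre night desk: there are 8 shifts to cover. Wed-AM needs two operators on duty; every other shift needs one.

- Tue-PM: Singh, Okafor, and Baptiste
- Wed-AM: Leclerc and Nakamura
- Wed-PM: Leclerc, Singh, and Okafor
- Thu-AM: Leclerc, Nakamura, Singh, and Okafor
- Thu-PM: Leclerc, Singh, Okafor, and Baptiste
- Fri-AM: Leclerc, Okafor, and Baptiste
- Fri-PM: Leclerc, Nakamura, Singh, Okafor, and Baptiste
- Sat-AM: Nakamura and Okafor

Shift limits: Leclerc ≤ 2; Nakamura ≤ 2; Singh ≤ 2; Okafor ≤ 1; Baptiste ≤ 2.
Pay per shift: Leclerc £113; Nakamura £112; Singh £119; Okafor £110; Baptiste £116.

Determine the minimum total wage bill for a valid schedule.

£1030

Wed-AM can only be covered by Leclerc and Nakamura, so that assignment is forced.
Picking the cheapest available operator for each shift independently would cost £995, but that ignores the shift limits.
An optimal schedule: Tue-PM→Singh, Wed-AM→Leclerc+Nakamura, Wed-PM→Leclerc, Thu-AM→Singh, Thu-PM→Baptiste, Fri-AM→Okafor, Fri-PM→Baptiste, Sat-AM→Nakamura.
Total: 119 + 113 + 112 + 113 + 119 + 116 + 110 + 116 + 112 = £1030.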